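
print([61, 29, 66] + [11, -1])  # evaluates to [61, 29, 66, 11, -1]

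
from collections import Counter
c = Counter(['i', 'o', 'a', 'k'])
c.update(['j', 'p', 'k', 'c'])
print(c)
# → Counter({'k': 2, 'i': 1, 'o': 1, 'a': 1, 'j': 1, 'p': 1, 'c': 1})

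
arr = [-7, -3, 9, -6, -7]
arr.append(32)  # [-7, -3, 9, -6, -7, 32]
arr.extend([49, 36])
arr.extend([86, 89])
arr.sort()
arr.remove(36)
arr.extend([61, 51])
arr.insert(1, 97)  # [-7, 97, -7, -6, -3, 9, 32, 49, 86, 89, 61, 51]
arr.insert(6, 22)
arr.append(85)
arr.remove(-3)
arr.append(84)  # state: [-7, 97, -7, -6, 9, 22, 32, 49, 86, 89, 61, 51, 85, 84]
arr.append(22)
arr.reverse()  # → [22, 84, 85, 51, 61, 89, 86, 49, 32, 22, 9, -6, -7, 97, -7]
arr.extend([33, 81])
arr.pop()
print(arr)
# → [22, 84, 85, 51, 61, 89, 86, 49, 32, 22, 9, -6, -7, 97, -7, 33]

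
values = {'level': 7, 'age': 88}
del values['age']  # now {'level': 7}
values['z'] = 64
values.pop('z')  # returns 64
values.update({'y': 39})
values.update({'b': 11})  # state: {'level': 7, 'y': 39, 'b': 11}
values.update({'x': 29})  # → {'level': 7, 'y': 39, 'b': 11, 'x': 29}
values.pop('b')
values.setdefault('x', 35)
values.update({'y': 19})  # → {'level': 7, 'y': 19, 'x': 29}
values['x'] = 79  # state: {'level': 7, 'y': 19, 'x': 79}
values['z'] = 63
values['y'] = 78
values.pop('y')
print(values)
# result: {'level': 7, 'x': 79, 'z': 63}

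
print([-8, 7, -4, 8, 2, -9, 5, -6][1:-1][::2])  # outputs [7, 8, -9]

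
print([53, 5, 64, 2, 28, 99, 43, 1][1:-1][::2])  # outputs [5, 2, 99]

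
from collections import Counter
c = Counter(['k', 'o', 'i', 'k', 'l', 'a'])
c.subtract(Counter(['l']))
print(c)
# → Counter({'k': 2, 'o': 1, 'i': 1, 'a': 1, 'l': 0})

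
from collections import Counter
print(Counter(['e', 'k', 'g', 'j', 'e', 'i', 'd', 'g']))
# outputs Counter({'e': 2, 'g': 2, 'k': 1, 'j': 1, 'i': 1, 'd': 1})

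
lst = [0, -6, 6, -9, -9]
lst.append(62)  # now [0, -6, 6, -9, -9, 62]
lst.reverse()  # [62, -9, -9, 6, -6, 0]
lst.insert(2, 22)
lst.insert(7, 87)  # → [62, -9, 22, -9, 6, -6, 0, 87]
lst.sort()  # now [-9, -9, -6, 0, 6, 22, 62, 87]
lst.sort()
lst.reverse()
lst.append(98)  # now [87, 62, 22, 6, 0, -6, -9, -9, 98]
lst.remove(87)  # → [62, 22, 6, 0, -6, -9, -9, 98]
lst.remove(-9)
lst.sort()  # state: [-9, -6, 0, 6, 22, 62, 98]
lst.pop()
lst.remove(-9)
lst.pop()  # 62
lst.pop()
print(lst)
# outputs [-6, 0, 6]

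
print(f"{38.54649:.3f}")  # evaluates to 38.546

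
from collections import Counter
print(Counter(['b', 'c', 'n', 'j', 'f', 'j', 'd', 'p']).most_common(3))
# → [('j', 2), ('b', 1), ('c', 1)]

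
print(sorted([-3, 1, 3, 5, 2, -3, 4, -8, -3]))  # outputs [-8, -3, -3, -3, 1, 2, 3, 4, 5]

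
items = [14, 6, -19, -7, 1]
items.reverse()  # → [1, -7, -19, 6, 14]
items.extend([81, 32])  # [1, -7, -19, 6, 14, 81, 32]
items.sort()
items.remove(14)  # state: [-19, -7, 1, 6, 32, 81]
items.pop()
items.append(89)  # [-19, -7, 1, 6, 32, 89]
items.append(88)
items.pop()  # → 88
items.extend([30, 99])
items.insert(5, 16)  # [-19, -7, 1, 6, 32, 16, 89, 30, 99]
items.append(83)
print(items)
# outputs [-19, -7, 1, 6, 32, 16, 89, 30, 99, 83]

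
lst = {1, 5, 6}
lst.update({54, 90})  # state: {1, 5, 6, 54, 90}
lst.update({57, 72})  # {1, 5, 6, 54, 57, 72, 90}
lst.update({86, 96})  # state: {1, 5, 6, 54, 57, 72, 86, 90, 96}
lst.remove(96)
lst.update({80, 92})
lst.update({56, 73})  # {1, 5, 6, 54, 56, 57, 72, 73, 80, 86, 90, 92}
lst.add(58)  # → {1, 5, 6, 54, 56, 57, 58, 72, 73, 80, 86, 90, 92}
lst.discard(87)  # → {1, 5, 6, 54, 56, 57, 58, 72, 73, 80, 86, 90, 92}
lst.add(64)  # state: {1, 5, 6, 54, 56, 57, 58, 64, 72, 73, 80, 86, 90, 92}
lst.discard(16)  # {1, 5, 6, 54, 56, 57, 58, 64, 72, 73, 80, 86, 90, 92}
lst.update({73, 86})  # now {1, 5, 6, 54, 56, 57, 58, 64, 72, 73, 80, 86, 90, 92}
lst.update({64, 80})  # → {1, 5, 6, 54, 56, 57, 58, 64, 72, 73, 80, 86, 90, 92}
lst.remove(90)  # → {1, 5, 6, 54, 56, 57, 58, 64, 72, 73, 80, 86, 92}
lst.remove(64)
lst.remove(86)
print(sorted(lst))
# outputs [1, 5, 6, 54, 56, 57, 58, 72, 73, 80, 92]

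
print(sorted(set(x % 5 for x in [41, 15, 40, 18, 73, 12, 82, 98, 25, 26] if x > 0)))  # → [0, 1, 2, 3]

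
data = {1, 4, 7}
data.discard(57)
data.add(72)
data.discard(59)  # {1, 4, 7, 72}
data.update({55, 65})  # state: {1, 4, 7, 55, 65, 72}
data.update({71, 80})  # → {1, 4, 7, 55, 65, 71, 72, 80}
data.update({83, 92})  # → {1, 4, 7, 55, 65, 71, 72, 80, 83, 92}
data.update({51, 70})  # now {1, 4, 7, 51, 55, 65, 70, 71, 72, 80, 83, 92}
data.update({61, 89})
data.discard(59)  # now {1, 4, 7, 51, 55, 61, 65, 70, 71, 72, 80, 83, 89, 92}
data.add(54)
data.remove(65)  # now {1, 4, 7, 51, 54, 55, 61, 70, 71, 72, 80, 83, 89, 92}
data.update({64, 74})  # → {1, 4, 7, 51, 54, 55, 61, 64, 70, 71, 72, 74, 80, 83, 89, 92}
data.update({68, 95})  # {1, 4, 7, 51, 54, 55, 61, 64, 68, 70, 71, 72, 74, 80, 83, 89, 92, 95}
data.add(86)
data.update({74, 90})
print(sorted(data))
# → [1, 4, 7, 51, 54, 55, 61, 64, 68, 70, 71, 72, 74, 80, 83, 86, 89, 90, 92, 95]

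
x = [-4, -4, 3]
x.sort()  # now [-4, -4, 3]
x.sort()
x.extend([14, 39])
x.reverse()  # [39, 14, 3, -4, -4]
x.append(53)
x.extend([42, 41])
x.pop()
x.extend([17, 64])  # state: [39, 14, 3, -4, -4, 53, 42, 17, 64]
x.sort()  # [-4, -4, 3, 14, 17, 39, 42, 53, 64]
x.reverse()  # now [64, 53, 42, 39, 17, 14, 3, -4, -4]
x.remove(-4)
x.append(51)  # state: [64, 53, 42, 39, 17, 14, 3, -4, 51]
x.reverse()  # [51, -4, 3, 14, 17, 39, 42, 53, 64]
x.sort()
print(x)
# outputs [-4, 3, 14, 17, 39, 42, 51, 53, 64]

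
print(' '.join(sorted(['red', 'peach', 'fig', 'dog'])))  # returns dog fig peach red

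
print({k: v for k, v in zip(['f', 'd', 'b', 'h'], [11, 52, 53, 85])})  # {'f': 11, 'd': 52, 'b': 53, 'h': 85}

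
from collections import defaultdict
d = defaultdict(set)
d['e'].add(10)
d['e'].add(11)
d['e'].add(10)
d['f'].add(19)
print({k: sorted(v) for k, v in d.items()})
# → {'e': [10, 11], 'f': [19]}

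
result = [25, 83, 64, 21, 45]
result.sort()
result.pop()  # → 83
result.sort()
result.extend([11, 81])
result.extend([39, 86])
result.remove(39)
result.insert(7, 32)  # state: [21, 25, 45, 64, 11, 81, 86, 32]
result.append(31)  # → [21, 25, 45, 64, 11, 81, 86, 32, 31]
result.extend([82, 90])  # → [21, 25, 45, 64, 11, 81, 86, 32, 31, 82, 90]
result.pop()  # 90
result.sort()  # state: [11, 21, 25, 31, 32, 45, 64, 81, 82, 86]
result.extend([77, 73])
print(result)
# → [11, 21, 25, 31, 32, 45, 64, 81, 82, 86, 77, 73]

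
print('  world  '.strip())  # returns world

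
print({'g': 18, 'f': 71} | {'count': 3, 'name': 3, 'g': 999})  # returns {'g': 999, 'f': 71, 'count': 3, 'name': 3}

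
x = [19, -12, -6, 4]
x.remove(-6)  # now [19, -12, 4]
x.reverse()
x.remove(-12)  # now [4, 19]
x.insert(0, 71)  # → [71, 4, 19]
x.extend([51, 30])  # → [71, 4, 19, 51, 30]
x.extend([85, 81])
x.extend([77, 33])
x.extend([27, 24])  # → [71, 4, 19, 51, 30, 85, 81, 77, 33, 27, 24]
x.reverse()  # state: [24, 27, 33, 77, 81, 85, 30, 51, 19, 4, 71]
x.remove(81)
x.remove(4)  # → [24, 27, 33, 77, 85, 30, 51, 19, 71]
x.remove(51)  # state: [24, 27, 33, 77, 85, 30, 19, 71]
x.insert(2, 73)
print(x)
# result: [24, 27, 73, 33, 77, 85, 30, 19, 71]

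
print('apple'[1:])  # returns pple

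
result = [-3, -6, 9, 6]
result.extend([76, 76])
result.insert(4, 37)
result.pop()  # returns 76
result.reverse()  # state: [76, 37, 6, 9, -6, -3]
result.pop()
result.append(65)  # [76, 37, 6, 9, -6, 65]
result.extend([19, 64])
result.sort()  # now [-6, 6, 9, 19, 37, 64, 65, 76]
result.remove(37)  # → [-6, 6, 9, 19, 64, 65, 76]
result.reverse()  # [76, 65, 64, 19, 9, 6, -6]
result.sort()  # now [-6, 6, 9, 19, 64, 65, 76]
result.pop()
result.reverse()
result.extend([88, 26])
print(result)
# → [65, 64, 19, 9, 6, -6, 88, 26]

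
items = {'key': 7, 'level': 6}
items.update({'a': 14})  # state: {'key': 7, 'level': 6, 'a': 14}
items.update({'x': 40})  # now {'key': 7, 'level': 6, 'a': 14, 'x': 40}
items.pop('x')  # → 40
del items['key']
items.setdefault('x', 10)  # 10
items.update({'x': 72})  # {'level': 6, 'a': 14, 'x': 72}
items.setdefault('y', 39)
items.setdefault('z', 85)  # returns 85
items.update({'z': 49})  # {'level': 6, 'a': 14, 'x': 72, 'y': 39, 'z': 49}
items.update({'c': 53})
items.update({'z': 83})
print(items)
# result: {'level': 6, 'a': 14, 'x': 72, 'y': 39, 'z': 83, 'c': 53}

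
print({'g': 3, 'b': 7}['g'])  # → 3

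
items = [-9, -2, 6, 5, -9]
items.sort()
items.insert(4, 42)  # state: [-9, -9, -2, 5, 42, 6]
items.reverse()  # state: [6, 42, 5, -2, -9, -9]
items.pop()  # -9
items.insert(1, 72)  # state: [6, 72, 42, 5, -2, -9]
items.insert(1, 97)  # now [6, 97, 72, 42, 5, -2, -9]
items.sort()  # [-9, -2, 5, 6, 42, 72, 97]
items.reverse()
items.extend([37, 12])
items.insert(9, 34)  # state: [97, 72, 42, 6, 5, -2, -9, 37, 12, 34]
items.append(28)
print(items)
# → [97, 72, 42, 6, 5, -2, -9, 37, 12, 34, 28]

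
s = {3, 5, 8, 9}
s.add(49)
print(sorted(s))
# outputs [3, 5, 8, 9, 49]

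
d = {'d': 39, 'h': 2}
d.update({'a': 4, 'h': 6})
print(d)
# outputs {'d': 39, 'h': 6, 'a': 4}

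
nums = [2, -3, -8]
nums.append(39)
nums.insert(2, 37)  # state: [2, -3, 37, -8, 39]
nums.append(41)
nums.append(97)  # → [2, -3, 37, -8, 39, 41, 97]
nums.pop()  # 97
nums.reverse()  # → [41, 39, -8, 37, -3, 2]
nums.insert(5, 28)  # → [41, 39, -8, 37, -3, 28, 2]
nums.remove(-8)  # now [41, 39, 37, -3, 28, 2]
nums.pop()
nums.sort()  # [-3, 28, 37, 39, 41]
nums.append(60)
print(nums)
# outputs [-3, 28, 37, 39, 41, 60]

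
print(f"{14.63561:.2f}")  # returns 14.64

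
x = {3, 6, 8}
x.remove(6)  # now {3, 8}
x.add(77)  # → {3, 8, 77}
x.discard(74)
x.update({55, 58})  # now {3, 8, 55, 58, 77}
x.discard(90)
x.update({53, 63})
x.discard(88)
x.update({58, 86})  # {3, 8, 53, 55, 58, 63, 77, 86}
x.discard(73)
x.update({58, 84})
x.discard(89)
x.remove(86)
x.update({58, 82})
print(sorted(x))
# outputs [3, 8, 53, 55, 58, 63, 77, 82, 84]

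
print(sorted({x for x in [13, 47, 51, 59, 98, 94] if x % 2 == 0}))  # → [94, 98]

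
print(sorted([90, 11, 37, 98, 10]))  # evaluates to [10, 11, 37, 90, 98]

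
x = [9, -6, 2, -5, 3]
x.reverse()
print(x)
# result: [3, -5, 2, -6, 9]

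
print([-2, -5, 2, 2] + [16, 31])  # [-2, -5, 2, 2, 16, 31]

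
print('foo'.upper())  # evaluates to FOO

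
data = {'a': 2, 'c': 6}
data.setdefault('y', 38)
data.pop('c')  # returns 6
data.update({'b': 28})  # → {'a': 2, 'y': 38, 'b': 28}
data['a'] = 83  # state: {'a': 83, 'y': 38, 'b': 28}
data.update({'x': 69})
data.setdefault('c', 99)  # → 99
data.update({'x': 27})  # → {'a': 83, 'y': 38, 'b': 28, 'x': 27, 'c': 99}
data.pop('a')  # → 83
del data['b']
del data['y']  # {'x': 27, 'c': 99}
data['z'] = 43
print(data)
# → {'x': 27, 'c': 99, 'z': 43}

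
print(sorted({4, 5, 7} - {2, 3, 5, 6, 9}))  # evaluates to [4, 7]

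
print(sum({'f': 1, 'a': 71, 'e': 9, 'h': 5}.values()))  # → 86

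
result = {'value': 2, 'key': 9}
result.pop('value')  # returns 2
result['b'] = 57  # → {'key': 9, 'b': 57}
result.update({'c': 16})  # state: {'key': 9, 'b': 57, 'c': 16}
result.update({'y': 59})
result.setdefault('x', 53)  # 53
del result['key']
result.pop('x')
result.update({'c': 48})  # {'b': 57, 'c': 48, 'y': 59}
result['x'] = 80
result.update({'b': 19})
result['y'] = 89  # {'b': 19, 'c': 48, 'y': 89, 'x': 80}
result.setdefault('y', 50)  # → 89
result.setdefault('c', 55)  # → 48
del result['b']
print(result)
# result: {'c': 48, 'y': 89, 'x': 80}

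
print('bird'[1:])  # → ird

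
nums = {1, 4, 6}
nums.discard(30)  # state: {1, 4, 6}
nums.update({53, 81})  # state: {1, 4, 6, 53, 81}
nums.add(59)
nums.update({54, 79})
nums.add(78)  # {1, 4, 6, 53, 54, 59, 78, 79, 81}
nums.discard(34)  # {1, 4, 6, 53, 54, 59, 78, 79, 81}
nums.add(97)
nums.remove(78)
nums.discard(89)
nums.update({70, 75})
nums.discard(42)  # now {1, 4, 6, 53, 54, 59, 70, 75, 79, 81, 97}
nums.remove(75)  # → {1, 4, 6, 53, 54, 59, 70, 79, 81, 97}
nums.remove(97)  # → {1, 4, 6, 53, 54, 59, 70, 79, 81}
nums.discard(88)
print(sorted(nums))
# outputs [1, 4, 6, 53, 54, 59, 70, 79, 81]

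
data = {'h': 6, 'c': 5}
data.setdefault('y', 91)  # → 91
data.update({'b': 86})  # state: {'h': 6, 'c': 5, 'y': 91, 'b': 86}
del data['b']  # {'h': 6, 'c': 5, 'y': 91}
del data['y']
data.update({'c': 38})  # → {'h': 6, 'c': 38}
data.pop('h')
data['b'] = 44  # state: {'c': 38, 'b': 44}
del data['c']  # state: {'b': 44}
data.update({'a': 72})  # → {'b': 44, 'a': 72}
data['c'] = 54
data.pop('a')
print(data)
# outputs {'b': 44, 'c': 54}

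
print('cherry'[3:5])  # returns rr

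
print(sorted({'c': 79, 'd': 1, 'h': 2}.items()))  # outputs [('c', 79), ('d', 1), ('h', 2)]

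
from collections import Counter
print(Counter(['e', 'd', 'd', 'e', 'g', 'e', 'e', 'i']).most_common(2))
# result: [('e', 4), ('d', 2)]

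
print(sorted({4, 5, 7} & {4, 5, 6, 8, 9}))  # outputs [4, 5]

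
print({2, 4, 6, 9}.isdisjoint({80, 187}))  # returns True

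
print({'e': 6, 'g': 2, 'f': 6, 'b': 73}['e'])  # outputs 6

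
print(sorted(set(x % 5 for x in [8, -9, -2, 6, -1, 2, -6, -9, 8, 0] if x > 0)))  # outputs [1, 2, 3]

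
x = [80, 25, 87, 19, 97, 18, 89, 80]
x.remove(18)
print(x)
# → [80, 25, 87, 19, 97, 89, 80]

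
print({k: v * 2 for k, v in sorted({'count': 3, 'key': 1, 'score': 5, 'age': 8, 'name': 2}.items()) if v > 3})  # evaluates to {'age': 16, 'score': 10}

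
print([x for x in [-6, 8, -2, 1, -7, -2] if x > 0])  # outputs [8, 1]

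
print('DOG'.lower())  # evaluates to dog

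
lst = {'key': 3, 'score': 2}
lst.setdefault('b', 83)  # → 83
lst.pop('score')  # 2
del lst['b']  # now {'key': 3}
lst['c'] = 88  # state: {'key': 3, 'c': 88}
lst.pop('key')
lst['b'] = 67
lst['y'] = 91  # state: {'c': 88, 'b': 67, 'y': 91}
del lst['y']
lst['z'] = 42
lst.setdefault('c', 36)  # 88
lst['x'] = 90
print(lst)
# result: {'c': 88, 'b': 67, 'z': 42, 'x': 90}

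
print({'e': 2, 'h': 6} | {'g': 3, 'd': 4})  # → {'e': 2, 'h': 6, 'g': 3, 'd': 4}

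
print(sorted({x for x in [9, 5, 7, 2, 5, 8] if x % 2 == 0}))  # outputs [2, 8]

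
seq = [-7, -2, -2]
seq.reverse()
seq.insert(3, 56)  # [-2, -2, -7, 56]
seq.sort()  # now [-7, -2, -2, 56]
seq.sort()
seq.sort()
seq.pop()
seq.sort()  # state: [-7, -2, -2]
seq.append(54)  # [-7, -2, -2, 54]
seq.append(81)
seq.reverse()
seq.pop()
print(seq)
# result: [81, 54, -2, -2]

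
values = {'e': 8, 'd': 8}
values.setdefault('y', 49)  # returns 49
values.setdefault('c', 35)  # 35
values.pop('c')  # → 35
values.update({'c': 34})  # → {'e': 8, 'd': 8, 'y': 49, 'c': 34}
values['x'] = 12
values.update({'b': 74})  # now {'e': 8, 'd': 8, 'y': 49, 'c': 34, 'x': 12, 'b': 74}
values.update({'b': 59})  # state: {'e': 8, 'd': 8, 'y': 49, 'c': 34, 'x': 12, 'b': 59}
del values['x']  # {'e': 8, 'd': 8, 'y': 49, 'c': 34, 'b': 59}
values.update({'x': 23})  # {'e': 8, 'd': 8, 'y': 49, 'c': 34, 'b': 59, 'x': 23}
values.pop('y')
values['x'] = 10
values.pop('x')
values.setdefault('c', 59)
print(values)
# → {'e': 8, 'd': 8, 'c': 34, 'b': 59}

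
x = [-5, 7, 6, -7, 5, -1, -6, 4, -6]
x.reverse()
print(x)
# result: [-6, 4, -6, -1, 5, -7, 6, 7, -5]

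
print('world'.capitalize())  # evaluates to World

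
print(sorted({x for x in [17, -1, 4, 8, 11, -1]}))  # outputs [-1, 4, 8, 11, 17]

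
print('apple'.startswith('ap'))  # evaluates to True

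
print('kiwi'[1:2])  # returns i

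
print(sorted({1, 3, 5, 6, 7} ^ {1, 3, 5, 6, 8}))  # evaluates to [7, 8]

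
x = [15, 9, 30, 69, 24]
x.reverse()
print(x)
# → [24, 69, 30, 9, 15]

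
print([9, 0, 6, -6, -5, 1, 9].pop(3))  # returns -6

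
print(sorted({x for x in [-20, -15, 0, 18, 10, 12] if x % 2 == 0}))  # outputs [-20, 0, 10, 12, 18]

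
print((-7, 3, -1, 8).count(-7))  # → 1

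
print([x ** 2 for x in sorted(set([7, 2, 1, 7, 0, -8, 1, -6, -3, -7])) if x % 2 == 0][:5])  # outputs [64, 36, 0, 4]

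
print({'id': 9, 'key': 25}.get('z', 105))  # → 105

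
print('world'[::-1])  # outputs dlrow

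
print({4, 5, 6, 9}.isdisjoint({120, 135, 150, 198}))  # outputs True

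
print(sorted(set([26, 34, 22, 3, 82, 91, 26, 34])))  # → [3, 22, 26, 34, 82, 91]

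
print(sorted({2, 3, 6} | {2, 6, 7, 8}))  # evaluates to [2, 3, 6, 7, 8]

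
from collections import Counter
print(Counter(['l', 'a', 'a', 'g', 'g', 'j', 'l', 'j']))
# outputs Counter({'l': 2, 'a': 2, 'g': 2, 'j': 2})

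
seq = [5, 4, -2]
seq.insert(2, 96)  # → [5, 4, 96, -2]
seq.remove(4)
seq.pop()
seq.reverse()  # [96, 5]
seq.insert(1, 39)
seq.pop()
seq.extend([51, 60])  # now [96, 39, 51, 60]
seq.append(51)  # [96, 39, 51, 60, 51]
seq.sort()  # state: [39, 51, 51, 60, 96]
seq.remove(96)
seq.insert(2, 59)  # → [39, 51, 59, 51, 60]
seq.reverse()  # [60, 51, 59, 51, 39]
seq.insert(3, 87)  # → [60, 51, 59, 87, 51, 39]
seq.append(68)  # [60, 51, 59, 87, 51, 39, 68]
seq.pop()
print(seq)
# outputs [60, 51, 59, 87, 51, 39]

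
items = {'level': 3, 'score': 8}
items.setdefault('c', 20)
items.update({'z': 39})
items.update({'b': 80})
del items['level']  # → {'score': 8, 'c': 20, 'z': 39, 'b': 80}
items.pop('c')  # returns 20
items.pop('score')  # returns 8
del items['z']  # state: {'b': 80}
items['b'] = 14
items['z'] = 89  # {'b': 14, 'z': 89}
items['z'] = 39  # {'b': 14, 'z': 39}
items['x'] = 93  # {'b': 14, 'z': 39, 'x': 93}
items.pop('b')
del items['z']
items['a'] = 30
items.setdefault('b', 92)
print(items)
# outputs {'x': 93, 'a': 30, 'b': 92}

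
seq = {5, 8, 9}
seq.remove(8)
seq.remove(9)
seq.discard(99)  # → {5}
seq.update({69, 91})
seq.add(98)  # {5, 69, 91, 98}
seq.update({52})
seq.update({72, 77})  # {5, 52, 69, 72, 77, 91, 98}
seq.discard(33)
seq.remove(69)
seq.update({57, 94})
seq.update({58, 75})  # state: {5, 52, 57, 58, 72, 75, 77, 91, 94, 98}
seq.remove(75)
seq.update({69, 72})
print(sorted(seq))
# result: [5, 52, 57, 58, 69, 72, 77, 91, 94, 98]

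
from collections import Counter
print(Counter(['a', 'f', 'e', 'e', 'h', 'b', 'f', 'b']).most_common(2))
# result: [('f', 2), ('e', 2)]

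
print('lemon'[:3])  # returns lem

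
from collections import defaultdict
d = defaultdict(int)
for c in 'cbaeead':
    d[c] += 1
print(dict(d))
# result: {'c': 1, 'b': 1, 'a': 2, 'e': 2, 'd': 1}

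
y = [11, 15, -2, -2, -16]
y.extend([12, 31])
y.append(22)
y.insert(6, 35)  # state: [11, 15, -2, -2, -16, 12, 35, 31, 22]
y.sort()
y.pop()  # 35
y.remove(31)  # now [-16, -2, -2, 11, 12, 15, 22]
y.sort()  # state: [-16, -2, -2, 11, 12, 15, 22]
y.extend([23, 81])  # [-16, -2, -2, 11, 12, 15, 22, 23, 81]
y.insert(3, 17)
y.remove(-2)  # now [-16, -2, 17, 11, 12, 15, 22, 23, 81]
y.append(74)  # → [-16, -2, 17, 11, 12, 15, 22, 23, 81, 74]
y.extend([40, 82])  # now [-16, -2, 17, 11, 12, 15, 22, 23, 81, 74, 40, 82]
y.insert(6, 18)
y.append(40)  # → [-16, -2, 17, 11, 12, 15, 18, 22, 23, 81, 74, 40, 82, 40]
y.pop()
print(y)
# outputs [-16, -2, 17, 11, 12, 15, 18, 22, 23, 81, 74, 40, 82]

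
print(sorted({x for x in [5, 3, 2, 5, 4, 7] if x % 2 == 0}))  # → [2, 4]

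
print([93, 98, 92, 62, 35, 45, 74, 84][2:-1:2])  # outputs [92, 35, 74]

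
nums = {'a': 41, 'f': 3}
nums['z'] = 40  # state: {'a': 41, 'f': 3, 'z': 40}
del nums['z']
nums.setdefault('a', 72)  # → 41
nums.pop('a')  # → 41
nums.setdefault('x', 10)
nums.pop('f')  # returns 3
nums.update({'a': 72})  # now {'x': 10, 'a': 72}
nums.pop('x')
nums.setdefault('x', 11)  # 11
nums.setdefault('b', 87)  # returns 87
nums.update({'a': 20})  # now {'a': 20, 'x': 11, 'b': 87}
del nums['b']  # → {'a': 20, 'x': 11}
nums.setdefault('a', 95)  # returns 20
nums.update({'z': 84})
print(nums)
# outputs {'a': 20, 'x': 11, 'z': 84}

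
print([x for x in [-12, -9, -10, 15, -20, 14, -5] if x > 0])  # [15, 14]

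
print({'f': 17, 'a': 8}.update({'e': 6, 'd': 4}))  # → None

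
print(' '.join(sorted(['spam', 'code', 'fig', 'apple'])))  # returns apple code fig spam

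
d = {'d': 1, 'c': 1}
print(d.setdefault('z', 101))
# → 101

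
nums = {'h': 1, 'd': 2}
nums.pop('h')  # 1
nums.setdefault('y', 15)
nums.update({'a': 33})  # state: {'d': 2, 'y': 15, 'a': 33}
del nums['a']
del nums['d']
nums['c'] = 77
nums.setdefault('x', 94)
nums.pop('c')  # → 77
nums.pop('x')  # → 94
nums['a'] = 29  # {'y': 15, 'a': 29}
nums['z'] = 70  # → {'y': 15, 'a': 29, 'z': 70}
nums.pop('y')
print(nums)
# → {'a': 29, 'z': 70}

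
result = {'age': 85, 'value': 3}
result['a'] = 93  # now {'age': 85, 'value': 3, 'a': 93}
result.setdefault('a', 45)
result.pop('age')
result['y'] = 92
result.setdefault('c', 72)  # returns 72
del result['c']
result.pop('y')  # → 92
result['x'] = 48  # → {'value': 3, 'a': 93, 'x': 48}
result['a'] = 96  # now {'value': 3, 'a': 96, 'x': 48}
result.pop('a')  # 96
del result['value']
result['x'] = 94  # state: {'x': 94}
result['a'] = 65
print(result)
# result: {'x': 94, 'a': 65}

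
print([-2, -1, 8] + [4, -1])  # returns [-2, -1, 8, 4, -1]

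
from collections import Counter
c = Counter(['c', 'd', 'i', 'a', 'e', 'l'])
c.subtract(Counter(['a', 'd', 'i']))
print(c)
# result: Counter({'c': 1, 'e': 1, 'l': 1, 'd': 0, 'i': 0, 'a': 0})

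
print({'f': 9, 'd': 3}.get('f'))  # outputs 9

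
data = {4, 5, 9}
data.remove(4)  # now {5, 9}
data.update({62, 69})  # {5, 9, 62, 69}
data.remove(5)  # {9, 62, 69}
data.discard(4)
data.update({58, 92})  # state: {9, 58, 62, 69, 92}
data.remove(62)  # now {9, 58, 69, 92}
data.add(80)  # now {9, 58, 69, 80, 92}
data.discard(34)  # {9, 58, 69, 80, 92}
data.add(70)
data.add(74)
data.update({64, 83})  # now {9, 58, 64, 69, 70, 74, 80, 83, 92}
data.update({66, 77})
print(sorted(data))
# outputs [9, 58, 64, 66, 69, 70, 74, 77, 80, 83, 92]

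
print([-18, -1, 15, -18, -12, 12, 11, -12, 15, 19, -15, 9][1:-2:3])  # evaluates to [-1, -12, -12]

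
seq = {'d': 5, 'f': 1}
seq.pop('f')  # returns 1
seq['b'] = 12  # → {'d': 5, 'b': 12}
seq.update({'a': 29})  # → {'d': 5, 'b': 12, 'a': 29}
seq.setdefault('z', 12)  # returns 12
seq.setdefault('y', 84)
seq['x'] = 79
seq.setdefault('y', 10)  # 84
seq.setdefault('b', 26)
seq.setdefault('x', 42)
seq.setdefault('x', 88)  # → 79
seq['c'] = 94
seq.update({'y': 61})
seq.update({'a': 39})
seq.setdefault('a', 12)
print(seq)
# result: {'d': 5, 'b': 12, 'a': 39, 'z': 12, 'y': 61, 'x': 79, 'c': 94}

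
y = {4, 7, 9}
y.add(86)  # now {4, 7, 9, 86}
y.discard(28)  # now {4, 7, 9, 86}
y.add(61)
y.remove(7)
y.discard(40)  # {4, 9, 61, 86}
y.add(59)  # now {4, 9, 59, 61, 86}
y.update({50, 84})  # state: {4, 9, 50, 59, 61, 84, 86}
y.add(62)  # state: {4, 9, 50, 59, 61, 62, 84, 86}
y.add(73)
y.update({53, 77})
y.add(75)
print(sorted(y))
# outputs [4, 9, 50, 53, 59, 61, 62, 73, 75, 77, 84, 86]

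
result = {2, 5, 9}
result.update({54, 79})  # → {2, 5, 9, 54, 79}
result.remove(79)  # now {2, 5, 9, 54}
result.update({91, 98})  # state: {2, 5, 9, 54, 91, 98}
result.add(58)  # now {2, 5, 9, 54, 58, 91, 98}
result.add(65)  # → {2, 5, 9, 54, 58, 65, 91, 98}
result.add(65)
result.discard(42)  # {2, 5, 9, 54, 58, 65, 91, 98}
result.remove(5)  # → {2, 9, 54, 58, 65, 91, 98}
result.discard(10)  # {2, 9, 54, 58, 65, 91, 98}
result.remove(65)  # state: {2, 9, 54, 58, 91, 98}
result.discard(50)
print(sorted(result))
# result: [2, 9, 54, 58, 91, 98]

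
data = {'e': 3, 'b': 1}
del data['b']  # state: {'e': 3}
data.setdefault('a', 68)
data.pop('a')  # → 68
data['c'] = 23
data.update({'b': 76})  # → {'e': 3, 'c': 23, 'b': 76}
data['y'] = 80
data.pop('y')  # 80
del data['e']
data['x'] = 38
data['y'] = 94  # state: {'c': 23, 'b': 76, 'x': 38, 'y': 94}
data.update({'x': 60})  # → {'c': 23, 'b': 76, 'x': 60, 'y': 94}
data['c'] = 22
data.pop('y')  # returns 94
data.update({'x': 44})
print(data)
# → {'c': 22, 'b': 76, 'x': 44}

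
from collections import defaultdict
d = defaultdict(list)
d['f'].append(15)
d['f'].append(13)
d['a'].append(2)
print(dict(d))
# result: {'f': [15, 13], 'a': [2]}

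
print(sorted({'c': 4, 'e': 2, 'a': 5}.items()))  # [('a', 5), ('c', 4), ('e', 2)]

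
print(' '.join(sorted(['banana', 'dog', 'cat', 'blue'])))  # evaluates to banana blue cat dog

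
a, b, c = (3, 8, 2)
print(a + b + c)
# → 13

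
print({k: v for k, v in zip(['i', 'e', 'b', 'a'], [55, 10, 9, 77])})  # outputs {'i': 55, 'e': 10, 'b': 9, 'a': 77}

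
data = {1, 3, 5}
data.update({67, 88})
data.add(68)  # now {1, 3, 5, 67, 68, 88}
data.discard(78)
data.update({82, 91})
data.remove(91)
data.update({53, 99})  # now {1, 3, 5, 53, 67, 68, 82, 88, 99}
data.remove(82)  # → {1, 3, 5, 53, 67, 68, 88, 99}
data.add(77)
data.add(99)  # {1, 3, 5, 53, 67, 68, 77, 88, 99}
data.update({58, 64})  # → {1, 3, 5, 53, 58, 64, 67, 68, 77, 88, 99}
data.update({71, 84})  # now {1, 3, 5, 53, 58, 64, 67, 68, 71, 77, 84, 88, 99}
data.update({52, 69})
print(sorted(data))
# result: [1, 3, 5, 52, 53, 58, 64, 67, 68, 69, 71, 77, 84, 88, 99]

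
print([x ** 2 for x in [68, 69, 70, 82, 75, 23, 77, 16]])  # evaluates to [4624, 4761, 4900, 6724, 5625, 529, 5929, 256]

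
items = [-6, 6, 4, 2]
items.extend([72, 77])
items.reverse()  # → [77, 72, 2, 4, 6, -6]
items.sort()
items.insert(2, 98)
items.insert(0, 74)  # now [74, -6, 2, 98, 4, 6, 72, 77]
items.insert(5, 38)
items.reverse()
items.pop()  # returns 74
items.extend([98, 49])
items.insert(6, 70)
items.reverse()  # [49, 98, -6, 2, 70, 98, 4, 38, 6, 72, 77]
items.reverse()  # [77, 72, 6, 38, 4, 98, 70, 2, -6, 98, 49]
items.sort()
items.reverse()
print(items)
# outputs [98, 98, 77, 72, 70, 49, 38, 6, 4, 2, -6]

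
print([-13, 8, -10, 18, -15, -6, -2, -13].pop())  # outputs -13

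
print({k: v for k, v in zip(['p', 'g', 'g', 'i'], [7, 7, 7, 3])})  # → {'p': 7, 'g': 7, 'i': 3}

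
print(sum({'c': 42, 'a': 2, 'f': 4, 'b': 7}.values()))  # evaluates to 55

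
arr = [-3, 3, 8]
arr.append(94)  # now [-3, 3, 8, 94]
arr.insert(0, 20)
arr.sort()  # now [-3, 3, 8, 20, 94]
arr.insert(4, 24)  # [-3, 3, 8, 20, 24, 94]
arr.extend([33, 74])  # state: [-3, 3, 8, 20, 24, 94, 33, 74]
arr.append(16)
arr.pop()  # 16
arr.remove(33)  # [-3, 3, 8, 20, 24, 94, 74]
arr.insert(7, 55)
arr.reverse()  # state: [55, 74, 94, 24, 20, 8, 3, -3]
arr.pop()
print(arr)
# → [55, 74, 94, 24, 20, 8, 3]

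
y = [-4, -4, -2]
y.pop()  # -2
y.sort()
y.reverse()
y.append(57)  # [-4, -4, 57]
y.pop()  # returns 57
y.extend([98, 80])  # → [-4, -4, 98, 80]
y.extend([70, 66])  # [-4, -4, 98, 80, 70, 66]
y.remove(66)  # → [-4, -4, 98, 80, 70]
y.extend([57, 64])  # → [-4, -4, 98, 80, 70, 57, 64]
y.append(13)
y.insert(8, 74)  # [-4, -4, 98, 80, 70, 57, 64, 13, 74]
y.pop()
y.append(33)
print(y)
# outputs [-4, -4, 98, 80, 70, 57, 64, 13, 33]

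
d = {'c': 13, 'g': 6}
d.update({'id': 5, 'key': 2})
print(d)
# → {'c': 13, 'g': 6, 'id': 5, 'key': 2}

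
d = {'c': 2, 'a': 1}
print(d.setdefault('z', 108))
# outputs 108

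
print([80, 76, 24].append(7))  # None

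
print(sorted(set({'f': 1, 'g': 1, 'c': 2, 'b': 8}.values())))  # [1, 2, 8]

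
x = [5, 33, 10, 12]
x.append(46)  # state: [5, 33, 10, 12, 46]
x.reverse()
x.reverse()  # [5, 33, 10, 12, 46]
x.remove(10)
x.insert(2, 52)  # [5, 33, 52, 12, 46]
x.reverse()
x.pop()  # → 5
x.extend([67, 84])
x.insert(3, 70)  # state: [46, 12, 52, 70, 33, 67, 84]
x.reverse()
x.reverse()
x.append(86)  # [46, 12, 52, 70, 33, 67, 84, 86]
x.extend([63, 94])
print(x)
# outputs [46, 12, 52, 70, 33, 67, 84, 86, 63, 94]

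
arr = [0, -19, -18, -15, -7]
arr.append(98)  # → [0, -19, -18, -15, -7, 98]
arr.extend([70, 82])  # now [0, -19, -18, -15, -7, 98, 70, 82]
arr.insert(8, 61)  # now [0, -19, -18, -15, -7, 98, 70, 82, 61]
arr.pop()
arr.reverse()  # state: [82, 70, 98, -7, -15, -18, -19, 0]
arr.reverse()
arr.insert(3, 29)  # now [0, -19, -18, 29, -15, -7, 98, 70, 82]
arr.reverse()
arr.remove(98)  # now [82, 70, -7, -15, 29, -18, -19, 0]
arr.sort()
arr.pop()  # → 82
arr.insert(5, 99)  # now [-19, -18, -15, -7, 0, 99, 29, 70]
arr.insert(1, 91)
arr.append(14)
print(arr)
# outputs [-19, 91, -18, -15, -7, 0, 99, 29, 70, 14]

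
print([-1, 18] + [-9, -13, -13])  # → [-1, 18, -9, -13, -13]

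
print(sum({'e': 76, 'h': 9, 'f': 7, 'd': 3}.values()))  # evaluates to 95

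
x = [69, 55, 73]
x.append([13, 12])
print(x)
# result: [69, 55, 73, [13, 12]]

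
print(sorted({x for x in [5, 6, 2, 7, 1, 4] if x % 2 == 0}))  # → [2, 4, 6]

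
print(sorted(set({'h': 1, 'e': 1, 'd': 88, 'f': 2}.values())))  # [1, 2, 88]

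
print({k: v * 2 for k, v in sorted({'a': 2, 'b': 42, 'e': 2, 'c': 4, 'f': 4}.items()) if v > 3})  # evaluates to {'b': 84, 'c': 8, 'f': 8}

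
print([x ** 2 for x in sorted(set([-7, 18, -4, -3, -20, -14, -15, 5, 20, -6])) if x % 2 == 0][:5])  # [400, 196, 36, 16, 324]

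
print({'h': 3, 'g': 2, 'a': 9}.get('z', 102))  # 102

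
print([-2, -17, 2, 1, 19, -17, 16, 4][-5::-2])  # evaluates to [1, -17]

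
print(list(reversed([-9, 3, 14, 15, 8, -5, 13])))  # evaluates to [13, -5, 8, 15, 14, 3, -9]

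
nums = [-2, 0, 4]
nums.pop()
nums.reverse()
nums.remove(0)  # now [-2]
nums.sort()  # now [-2]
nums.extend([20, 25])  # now [-2, 20, 25]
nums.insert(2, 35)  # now [-2, 20, 35, 25]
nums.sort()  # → [-2, 20, 25, 35]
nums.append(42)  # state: [-2, 20, 25, 35, 42]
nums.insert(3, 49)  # [-2, 20, 25, 49, 35, 42]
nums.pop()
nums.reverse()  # [35, 49, 25, 20, -2]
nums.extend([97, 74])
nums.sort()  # [-2, 20, 25, 35, 49, 74, 97]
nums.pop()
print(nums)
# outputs [-2, 20, 25, 35, 49, 74]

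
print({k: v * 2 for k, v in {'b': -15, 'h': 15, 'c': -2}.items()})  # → {'b': -30, 'h': 30, 'c': -4}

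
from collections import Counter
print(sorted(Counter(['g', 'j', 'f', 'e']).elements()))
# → ['e', 'f', 'g', 'j']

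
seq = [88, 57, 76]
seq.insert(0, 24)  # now [24, 88, 57, 76]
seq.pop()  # 76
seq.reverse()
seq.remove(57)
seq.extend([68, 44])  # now [88, 24, 68, 44]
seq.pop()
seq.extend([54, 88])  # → [88, 24, 68, 54, 88]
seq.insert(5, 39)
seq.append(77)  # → [88, 24, 68, 54, 88, 39, 77]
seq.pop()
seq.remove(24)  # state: [88, 68, 54, 88, 39]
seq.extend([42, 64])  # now [88, 68, 54, 88, 39, 42, 64]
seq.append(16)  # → [88, 68, 54, 88, 39, 42, 64, 16]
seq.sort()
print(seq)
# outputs [16, 39, 42, 54, 64, 68, 88, 88]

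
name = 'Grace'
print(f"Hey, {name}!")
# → Hey, Grace!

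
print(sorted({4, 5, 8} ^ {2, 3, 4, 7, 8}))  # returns [2, 3, 5, 7]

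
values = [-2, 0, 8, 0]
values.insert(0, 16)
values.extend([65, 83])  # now [16, -2, 0, 8, 0, 65, 83]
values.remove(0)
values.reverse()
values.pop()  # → 16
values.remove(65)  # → [83, 0, 8, -2]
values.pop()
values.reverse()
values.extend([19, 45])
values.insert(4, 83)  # [8, 0, 83, 19, 83, 45]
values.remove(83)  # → [8, 0, 19, 83, 45]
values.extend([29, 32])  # [8, 0, 19, 83, 45, 29, 32]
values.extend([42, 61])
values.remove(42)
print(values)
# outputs [8, 0, 19, 83, 45, 29, 32, 61]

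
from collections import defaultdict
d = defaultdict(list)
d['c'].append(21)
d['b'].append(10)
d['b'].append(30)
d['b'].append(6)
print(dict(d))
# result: {'c': [21], 'b': [10, 30, 6]}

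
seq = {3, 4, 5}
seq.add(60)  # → {3, 4, 5, 60}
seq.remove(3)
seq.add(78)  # {4, 5, 60, 78}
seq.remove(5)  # {4, 60, 78}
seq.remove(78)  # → {4, 60}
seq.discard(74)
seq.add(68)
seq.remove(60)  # {4, 68}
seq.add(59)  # {4, 59, 68}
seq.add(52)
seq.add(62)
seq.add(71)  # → {4, 52, 59, 62, 68, 71}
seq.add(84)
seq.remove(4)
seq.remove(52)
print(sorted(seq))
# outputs [59, 62, 68, 71, 84]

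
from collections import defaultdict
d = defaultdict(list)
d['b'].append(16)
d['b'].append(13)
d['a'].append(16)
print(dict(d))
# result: {'b': [16, 13], 'a': [16]}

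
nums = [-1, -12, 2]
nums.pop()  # 2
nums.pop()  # -12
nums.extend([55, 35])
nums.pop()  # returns 35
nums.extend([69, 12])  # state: [-1, 55, 69, 12]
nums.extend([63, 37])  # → [-1, 55, 69, 12, 63, 37]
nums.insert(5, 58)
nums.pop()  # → 37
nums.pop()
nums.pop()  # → 63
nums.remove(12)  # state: [-1, 55, 69]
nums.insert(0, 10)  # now [10, -1, 55, 69]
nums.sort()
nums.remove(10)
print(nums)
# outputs [-1, 55, 69]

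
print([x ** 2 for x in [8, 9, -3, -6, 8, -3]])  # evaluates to [64, 81, 9, 36, 64, 9]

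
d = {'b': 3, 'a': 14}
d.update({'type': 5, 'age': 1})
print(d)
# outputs {'b': 3, 'a': 14, 'type': 5, 'age': 1}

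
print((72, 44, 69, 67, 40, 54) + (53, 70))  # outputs (72, 44, 69, 67, 40, 54, 53, 70)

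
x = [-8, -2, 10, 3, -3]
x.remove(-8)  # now [-2, 10, 3, -3]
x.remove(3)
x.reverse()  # [-3, 10, -2]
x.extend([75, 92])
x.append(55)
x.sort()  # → [-3, -2, 10, 55, 75, 92]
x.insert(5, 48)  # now [-3, -2, 10, 55, 75, 48, 92]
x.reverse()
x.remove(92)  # [48, 75, 55, 10, -2, -3]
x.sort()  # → [-3, -2, 10, 48, 55, 75]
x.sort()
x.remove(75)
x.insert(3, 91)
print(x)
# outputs [-3, -2, 10, 91, 48, 55]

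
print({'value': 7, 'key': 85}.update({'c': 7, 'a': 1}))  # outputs None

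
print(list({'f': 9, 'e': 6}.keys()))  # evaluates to ['f', 'e']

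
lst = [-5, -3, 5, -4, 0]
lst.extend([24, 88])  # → [-5, -3, 5, -4, 0, 24, 88]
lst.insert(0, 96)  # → [96, -5, -3, 5, -4, 0, 24, 88]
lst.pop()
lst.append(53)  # [96, -5, -3, 5, -4, 0, 24, 53]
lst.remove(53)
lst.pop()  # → 24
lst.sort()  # [-5, -4, -3, 0, 5, 96]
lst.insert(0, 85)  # [85, -5, -4, -3, 0, 5, 96]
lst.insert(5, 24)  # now [85, -5, -4, -3, 0, 24, 5, 96]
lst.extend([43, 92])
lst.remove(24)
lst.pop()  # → 92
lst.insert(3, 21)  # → [85, -5, -4, 21, -3, 0, 5, 96, 43]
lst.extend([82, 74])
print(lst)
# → [85, -5, -4, 21, -3, 0, 5, 96, 43, 82, 74]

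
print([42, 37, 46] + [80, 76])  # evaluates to [42, 37, 46, 80, 76]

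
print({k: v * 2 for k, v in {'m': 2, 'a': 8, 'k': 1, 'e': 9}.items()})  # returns {'m': 4, 'a': 16, 'k': 2, 'e': 18}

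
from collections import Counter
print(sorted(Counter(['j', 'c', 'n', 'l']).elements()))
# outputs ['c', 'j', 'l', 'n']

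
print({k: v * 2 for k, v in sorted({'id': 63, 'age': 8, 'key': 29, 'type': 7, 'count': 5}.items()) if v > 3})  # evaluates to {'age': 16, 'count': 10, 'id': 126, 'key': 58, 'type': 14}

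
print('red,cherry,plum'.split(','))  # ['red', 'cherry', 'plum']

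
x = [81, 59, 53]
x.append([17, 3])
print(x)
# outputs [81, 59, 53, [17, 3]]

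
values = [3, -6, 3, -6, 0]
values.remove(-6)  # [3, 3, -6, 0]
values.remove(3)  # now [3, -6, 0]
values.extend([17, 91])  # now [3, -6, 0, 17, 91]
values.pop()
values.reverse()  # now [17, 0, -6, 3]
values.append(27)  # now [17, 0, -6, 3, 27]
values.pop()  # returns 27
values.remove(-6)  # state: [17, 0, 3]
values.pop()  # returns 3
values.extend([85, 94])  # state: [17, 0, 85, 94]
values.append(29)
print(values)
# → [17, 0, 85, 94, 29]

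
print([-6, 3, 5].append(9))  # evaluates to None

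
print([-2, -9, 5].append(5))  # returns None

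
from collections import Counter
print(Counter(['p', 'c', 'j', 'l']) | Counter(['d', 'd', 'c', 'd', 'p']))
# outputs Counter({'d': 3, 'p': 1, 'c': 1, 'j': 1, 'l': 1})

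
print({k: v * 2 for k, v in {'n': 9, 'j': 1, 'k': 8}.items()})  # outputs {'n': 18, 'j': 2, 'k': 16}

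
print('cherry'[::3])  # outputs cr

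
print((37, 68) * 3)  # (37, 68, 37, 68, 37, 68)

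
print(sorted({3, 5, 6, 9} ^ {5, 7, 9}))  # [3, 6, 7]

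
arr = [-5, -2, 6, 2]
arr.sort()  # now [-5, -2, 2, 6]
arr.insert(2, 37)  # [-5, -2, 37, 2, 6]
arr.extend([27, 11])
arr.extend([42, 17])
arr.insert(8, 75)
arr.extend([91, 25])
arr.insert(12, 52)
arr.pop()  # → 52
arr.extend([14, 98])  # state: [-5, -2, 37, 2, 6, 27, 11, 42, 75, 17, 91, 25, 14, 98]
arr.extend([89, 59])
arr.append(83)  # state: [-5, -2, 37, 2, 6, 27, 11, 42, 75, 17, 91, 25, 14, 98, 89, 59, 83]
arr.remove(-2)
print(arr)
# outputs [-5, 37, 2, 6, 27, 11, 42, 75, 17, 91, 25, 14, 98, 89, 59, 83]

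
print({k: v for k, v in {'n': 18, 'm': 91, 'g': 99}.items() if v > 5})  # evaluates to {'n': 18, 'm': 91, 'g': 99}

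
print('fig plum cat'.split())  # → ['fig', 'plum', 'cat']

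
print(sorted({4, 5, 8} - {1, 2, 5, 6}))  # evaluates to [4, 8]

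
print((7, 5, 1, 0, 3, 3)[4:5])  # (3,)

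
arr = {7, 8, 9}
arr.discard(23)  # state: {7, 8, 9}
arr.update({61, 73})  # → {7, 8, 9, 61, 73}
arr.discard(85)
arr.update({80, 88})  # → {7, 8, 9, 61, 73, 80, 88}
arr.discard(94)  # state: {7, 8, 9, 61, 73, 80, 88}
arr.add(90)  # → {7, 8, 9, 61, 73, 80, 88, 90}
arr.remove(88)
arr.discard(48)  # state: {7, 8, 9, 61, 73, 80, 90}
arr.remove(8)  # {7, 9, 61, 73, 80, 90}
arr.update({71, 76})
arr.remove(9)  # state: {7, 61, 71, 73, 76, 80, 90}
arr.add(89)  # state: {7, 61, 71, 73, 76, 80, 89, 90}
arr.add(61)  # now {7, 61, 71, 73, 76, 80, 89, 90}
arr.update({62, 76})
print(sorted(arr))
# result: [7, 61, 62, 71, 73, 76, 80, 89, 90]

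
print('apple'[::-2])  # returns epa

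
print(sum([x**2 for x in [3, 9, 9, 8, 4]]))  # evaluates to 251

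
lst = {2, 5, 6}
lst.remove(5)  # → {2, 6}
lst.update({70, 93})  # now {2, 6, 70, 93}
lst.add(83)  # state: {2, 6, 70, 83, 93}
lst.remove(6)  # {2, 70, 83, 93}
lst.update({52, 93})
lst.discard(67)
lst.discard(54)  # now {2, 52, 70, 83, 93}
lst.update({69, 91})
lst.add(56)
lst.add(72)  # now {2, 52, 56, 69, 70, 72, 83, 91, 93}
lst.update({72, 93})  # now {2, 52, 56, 69, 70, 72, 83, 91, 93}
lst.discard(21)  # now {2, 52, 56, 69, 70, 72, 83, 91, 93}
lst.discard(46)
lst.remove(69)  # {2, 52, 56, 70, 72, 83, 91, 93}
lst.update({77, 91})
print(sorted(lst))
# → [2, 52, 56, 70, 72, 77, 83, 91, 93]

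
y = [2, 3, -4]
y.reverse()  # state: [-4, 3, 2]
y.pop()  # 2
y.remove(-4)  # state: [3]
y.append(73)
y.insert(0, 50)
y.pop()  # 73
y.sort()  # [3, 50]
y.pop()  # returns 50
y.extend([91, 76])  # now [3, 91, 76]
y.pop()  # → 76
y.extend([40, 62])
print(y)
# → [3, 91, 40, 62]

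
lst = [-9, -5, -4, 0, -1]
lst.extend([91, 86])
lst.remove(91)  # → [-9, -5, -4, 0, -1, 86]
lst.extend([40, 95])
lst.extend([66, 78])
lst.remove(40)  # [-9, -5, -4, 0, -1, 86, 95, 66, 78]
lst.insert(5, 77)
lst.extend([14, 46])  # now [-9, -5, -4, 0, -1, 77, 86, 95, 66, 78, 14, 46]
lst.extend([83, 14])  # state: [-9, -5, -4, 0, -1, 77, 86, 95, 66, 78, 14, 46, 83, 14]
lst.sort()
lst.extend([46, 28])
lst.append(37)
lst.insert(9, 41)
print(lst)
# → [-9, -5, -4, -1, 0, 14, 14, 46, 66, 41, 77, 78, 83, 86, 95, 46, 28, 37]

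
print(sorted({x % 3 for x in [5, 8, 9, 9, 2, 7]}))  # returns [0, 1, 2]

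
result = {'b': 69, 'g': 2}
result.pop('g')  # 2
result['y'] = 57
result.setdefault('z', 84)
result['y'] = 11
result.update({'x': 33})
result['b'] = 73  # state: {'b': 73, 'y': 11, 'z': 84, 'x': 33}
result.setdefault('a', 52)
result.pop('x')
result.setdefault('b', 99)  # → 73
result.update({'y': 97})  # {'b': 73, 'y': 97, 'z': 84, 'a': 52}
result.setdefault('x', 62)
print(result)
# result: {'b': 73, 'y': 97, 'z': 84, 'a': 52, 'x': 62}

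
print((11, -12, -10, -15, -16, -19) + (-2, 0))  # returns (11, -12, -10, -15, -16, -19, -2, 0)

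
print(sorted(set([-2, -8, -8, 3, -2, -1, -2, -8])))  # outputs [-8, -2, -1, 3]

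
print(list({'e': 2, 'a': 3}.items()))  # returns [('e', 2), ('a', 3)]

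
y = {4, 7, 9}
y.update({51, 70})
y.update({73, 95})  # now {4, 7, 9, 51, 70, 73, 95}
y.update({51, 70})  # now {4, 7, 9, 51, 70, 73, 95}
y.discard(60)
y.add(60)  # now {4, 7, 9, 51, 60, 70, 73, 95}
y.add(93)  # {4, 7, 9, 51, 60, 70, 73, 93, 95}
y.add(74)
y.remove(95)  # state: {4, 7, 9, 51, 60, 70, 73, 74, 93}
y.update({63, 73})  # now {4, 7, 9, 51, 60, 63, 70, 73, 74, 93}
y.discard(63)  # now {4, 7, 9, 51, 60, 70, 73, 74, 93}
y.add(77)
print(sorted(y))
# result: [4, 7, 9, 51, 60, 70, 73, 74, 77, 93]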